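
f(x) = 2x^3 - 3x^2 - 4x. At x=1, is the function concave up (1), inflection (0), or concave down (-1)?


Concavity is determined by the sign of f''(x).
f(x) = 2x^3 - 3x^2 - 4x
f'(x) = 6x^2 - 6x - 4
f''(x) = 12x - 6
f''(1) = 12 * 1 - 6
= 12 - 6
= 6
Since f''(1) > 0, the function is concave up (1)

1


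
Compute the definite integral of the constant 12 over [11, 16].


The integral of a constant k over [a, b] equals k * (b - a).
integral from 11 to 16 of 12 dx
= 12 * (16 - 11)
= 12 * 5
= 60

60


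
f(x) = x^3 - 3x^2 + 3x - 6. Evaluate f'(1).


Differentiate f(x) = x^3 - 3x^2 + 3x - 6 term by term:
f'(x) = 3x^2 - 6x + 3
Substitute x = 1:
f'(1) = 3 * 1^2 - 6 * 1 + 3
= 3 - 6 + 3
= 0

0


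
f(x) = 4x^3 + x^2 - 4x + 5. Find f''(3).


First derivative:
f'(x) = 12x^2 + 2x - 4
Second derivative:
f''(x) = 24x + 2
Substitute x = 3:
f''(3) = 24 * 3 + 2
= 72 + 2
= 74

74


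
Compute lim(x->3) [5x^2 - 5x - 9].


Since polynomials are continuous, we use direct substitution.
lim(x->3) of 5x^2 - 5x - 9
= 5 * 3^2 - 5 * 3 - 9
= 45 - 15 - 9
= 21

21


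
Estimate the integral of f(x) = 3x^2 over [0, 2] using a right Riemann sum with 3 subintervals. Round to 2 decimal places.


Right Riemann sum uses right endpoints of each subinterval.
Interval: [0, 2], n = 3
dx = (2 - 0) / 3 = 2/3
Right endpoints: [2/3, 4/3, 2]
f values: [4/3, 16/3, 12]
Sum = dx * (sum of f values)
= 2/3 * 56/3
= 112/9 ≈ 12.44

12.44


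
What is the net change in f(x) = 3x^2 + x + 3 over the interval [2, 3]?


Net change = f(b) - f(a)
f(x) = 3x^2 + x + 3
Compute f(3):
f(3) = 3 * 3^2 + 1 * 3 + 3
= 27 + 3 + 3
= 33
Compute f(2):
f(2) = 3 * 2^2 + 1 * 2 + 3
= 12 + 2 + 3
= 17
Net change = 33 - 17 = 16

16


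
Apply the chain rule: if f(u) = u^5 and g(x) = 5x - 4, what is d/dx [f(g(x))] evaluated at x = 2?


Using the chain rule: (f(g(x)))' = f'(g(x)) * g'(x)
First, find g(2):
g(2) = 5 * 2 - 4 = 6
Next, f'(u) = 5u^4
And g'(x) = 5
So f'(g(2)) * g'(2)
= 5 * 6^4 * 5
= 5 * 1296 * 5
= 32400

32400


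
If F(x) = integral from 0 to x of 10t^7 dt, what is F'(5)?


By the Fundamental Theorem of Calculus (Part 1):
If F(x) = integral from 0 to x of f(t) dt, then F'(x) = f(x)
Here f(t) = 10t^7
So F'(x) = 10x^7
Evaluate at x = 5:
F'(5) = 10 * 5^7
= 10 * 78125
= 781250

781250


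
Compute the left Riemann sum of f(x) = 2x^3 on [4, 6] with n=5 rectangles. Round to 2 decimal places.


Left Riemann sum uses left endpoints of each subinterval.
Interval: [4, 6], n = 5
dx = (6 - 4) / 5 = 2/5
Left endpoints: [4, 22/5, 24/5, 26/5, 28/5]
f values: [128, 21296/125, 27648/125, 35152/125, 43904/125]
Sum = dx * (sum of f values)
= 2/5 * 1152
= 2304/5 = 460.80

460.80


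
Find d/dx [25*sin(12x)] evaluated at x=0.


Apply the chain rule to differentiate 25*sin(12x):
d/dx [25*sin(12x)]
= 25 * cos(12x) * d/dx(12x)
= 25 * 12 * cos(12x)
= 300 * cos(12x)
Evaluate at x = 0:
= 300 * cos(0)
= 300 * 1
= 300

300


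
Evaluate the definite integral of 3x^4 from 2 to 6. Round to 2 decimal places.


Find the antiderivative of 3x^4:
F(x) = 3/5 * x^5
Apply the Fundamental Theorem of Calculus:
F(6) - F(2)
= 3/5 * 6^5 - 3/5 * 2^5
= 3/5 * (7776 - 32)
= 3/5 * 7744
= 23232/5 = 4646.40

4646.40


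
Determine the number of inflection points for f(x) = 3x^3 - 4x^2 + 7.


Inflection points occur where f''(x) = 0 and concavity changes.
f(x) = 3x^3 - 4x^2 + 7
f'(x) = 9x^2 - 8x
f''(x) = 18x - 8
Set f''(x) = 0:
18x - 8 = 0
x = 8 / 18 = 4/9
Since f''(x) is linear (degree 1), it changes sign at this point.
Therefore there is exactly 1 inflection point.

1


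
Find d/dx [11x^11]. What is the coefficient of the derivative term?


We apply the power rule: d/dx [ax^n] = a*n * x^(n-1)
d/dx [11x^11]
= 11 * 11 * x^(11-1)
= 121x^10
The coefficient is 121

121


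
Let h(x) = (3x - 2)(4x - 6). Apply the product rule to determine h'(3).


Let u(x) = 3x - 2 and v(x) = 4x - 6
u'(x) = 3
v'(x) = 4
Product rule: h'(x) = u'(x)*v(x) + u(x)*v'(x)
= 3 * (4x - 6) + (3x - 2) * 4
At x = 3:
u(3) = 3 * 3 - 2 = 7
v(3) = 4 * 3 - 6 = 6
h'(3) = 3 * 6 + 7 * 4
= 18 + 28
= 46

46


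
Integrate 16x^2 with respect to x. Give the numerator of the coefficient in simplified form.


Apply the power rule for integration:
integral of ax^n dx = a/(n+1) * x^(n+1) + C
integral of 16x^2 dx
= 16/3 * x^3 + C
The coefficient in lowest terms is 16/3, and its numerator is 16

16


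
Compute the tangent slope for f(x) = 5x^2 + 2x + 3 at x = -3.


The slope of the tangent line equals f'(x) at the point.
f(x) = 5x^2 + 2x + 3
f'(x) = 10x + 2
At x = -3:
f'(-3) = 10 * (-3) + 2
= -30 + 2
= -28

-28


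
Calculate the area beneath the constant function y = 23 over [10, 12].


The area under a constant function y = 23 is a rectangle.
Width = 12 - 10 = 2
Height = 23
Area = width * height
= 2 * 23
= 46

46


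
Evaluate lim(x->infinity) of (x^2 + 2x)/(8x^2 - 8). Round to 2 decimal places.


For limits at infinity with equal-degree polynomials,
we compare leading coefficients.
Numerator leading term: x^2
Denominator leading term: 8x^2
Divide both by x^2:
lim = (1 + 2/x) / (8 - 8/x^2)
As x -> infinity, the 1/x and 1/x^2 terms vanish:
= 1/8 ≈ 0.13

0.13


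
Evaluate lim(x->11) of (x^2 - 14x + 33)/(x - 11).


Direct substitution gives 0/0, so we factor the numerator.
Factor: (x^2 - 14x + 33) = (x - 11)(x - 3)
Cancel the common factor (x - 11):
(x^2 - 14x + 33)/(x - 11) = (x - 3)
Now substitute x = 11:
= (11) - (3) = 8

8


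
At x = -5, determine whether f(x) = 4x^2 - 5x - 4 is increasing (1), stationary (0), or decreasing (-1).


Compute f'(x) to determine behavior:
f'(x) = 8x - 5
f'(-5) = 8 * (-5) - 5
= -40 - 5
= -45
Since f'(-5) < 0, the function is decreasing (-1)

-1


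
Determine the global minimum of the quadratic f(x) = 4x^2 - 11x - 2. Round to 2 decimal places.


For a quadratic f(x) = ax^2 + bx + c with a > 0, the minimum is at the vertex.
Vertex x-coordinate: x = -b/(2a)
x = -(-11) / (2 * 4)
x = 11/8
Substitute back to find the minimum value:
f(11/8) = 4 * (11/8)^2 - 11 * (11/8) - 2
= 121/16 - 121/8 - 2
= -153/16 ≈ -9.56

-9.56


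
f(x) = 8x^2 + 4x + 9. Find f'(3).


Differentiate term by term using power and sum rules:
f(x) = 8x^2 + 4x + 9
f'(x) = 16x + 4
Substitute x = 3:
f'(3) = 16 * 3 + 4
= 48 + 4
= 52

52


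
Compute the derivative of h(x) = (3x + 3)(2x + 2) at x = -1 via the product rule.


Let u(x) = 3x + 3 and v(x) = 2x + 2
u'(x) = 3
v'(x) = 2
Product rule: h'(x) = u'(x)*v(x) + u(x)*v'(x)
= 3 * (2x + 2) + (3x + 3) * 2
At x = -1:
u(-1) = 3 * (-1) + 3 = 0
v(-1) = 2 * (-1) + 2 = 0
h'(-1) = 3 * 0 + 0 * 2
= 0 + 0
= 0

0


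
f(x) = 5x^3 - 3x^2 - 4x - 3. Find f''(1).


First derivative:
f'(x) = 15x^2 - 6x - 4
Second derivative:
f''(x) = 30x - 6
Substitute x = 1:
f''(1) = 30 * 1 - 6
= 30 - 6
= 24

24


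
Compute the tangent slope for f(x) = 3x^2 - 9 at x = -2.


The slope of the tangent line equals f'(x) at the point.
f(x) = 3x^2 - 9
f'(x) = 6x
At x = -2:
f'(-2) = 6 * (-2) + 0
= -12 + 0
= -12

-12


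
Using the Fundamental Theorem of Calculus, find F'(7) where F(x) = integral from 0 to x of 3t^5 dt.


By the Fundamental Theorem of Calculus (Part 1):
If F(x) = integral from 0 to x of f(t) dt, then F'(x) = f(x)
Here f(t) = 3t^5
So F'(x) = 3x^5
Evaluate at x = 7:
F'(7) = 3 * 7^5
= 3 * 16807
= 50421

50421


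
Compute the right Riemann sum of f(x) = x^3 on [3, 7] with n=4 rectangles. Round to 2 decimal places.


Right Riemann sum uses right endpoints of each subinterval.
Interval: [3, 7], n = 4
dx = (7 - 3) / 4 = 1
Right endpoints: [4, 5, 6, 7]
f values: [64, 125, 216, 343]
Sum = dx * (sum of f values)
= 1 * 748
= 748 = 748.00

748.00


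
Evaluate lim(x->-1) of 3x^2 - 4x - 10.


Since polynomials are continuous, we use direct substitution.
lim(x->-1) of 3x^2 - 4x - 10
= 3 * (-1)^2 - 4 * (-1) - 10
= 3 + 4 - 10
= -3

-3


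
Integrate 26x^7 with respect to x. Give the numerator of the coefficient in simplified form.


Apply the power rule for integration:
integral of ax^n dx = a/(n+1) * x^(n+1) + C
integral of 26x^7 dx
= 26/8 * x^8 + C
= 13/4 * x^8 + C
The coefficient in lowest terms is 13/4, and its numerator is 13

13


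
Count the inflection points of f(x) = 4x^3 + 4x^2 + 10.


Inflection points occur where f''(x) = 0 and concavity changes.
f(x) = 4x^3 + 4x^2 + 10
f'(x) = 12x^2 + 8x
f''(x) = 24x + 8
Set f''(x) = 0:
24x + 8 = 0
x = -8 / 24 = -1/3
Since f''(x) is linear (degree 1), it changes sign at this point.
Therefore there is exactly 1 inflection point.

1


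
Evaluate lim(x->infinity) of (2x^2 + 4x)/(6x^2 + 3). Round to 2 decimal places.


For limits at infinity with equal-degree polynomials,
we compare leading coefficients.
Numerator leading term: 2x^2
Denominator leading term: 6x^2
Divide both by x^2:
lim = (2 + 4/x) / (6 + 3/x^2)
As x -> infinity, the 1/x and 1/x^2 terms vanish:
= 2/6 = 1/3 ≈ 0.33

0.33


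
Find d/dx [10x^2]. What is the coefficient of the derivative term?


We apply the power rule: d/dx [ax^n] = a*n * x^(n-1)
d/dx [10x^2]
= 10 * 2 * x^(2-1)
= 20x
The coefficient is 20

20


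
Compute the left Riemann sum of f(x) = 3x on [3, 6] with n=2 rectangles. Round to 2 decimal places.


Left Riemann sum uses left endpoints of each subinterval.
Interval: [3, 6], n = 2
dx = (6 - 3) / 2 = 3/2
Left endpoints: [3, 9/2]
f values: [9, 27/2]
Sum = dx * (sum of f values)
= 3/2 * 45/2
= 135/4 = 33.75

33.75


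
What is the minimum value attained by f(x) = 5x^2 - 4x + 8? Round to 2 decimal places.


For a quadratic f(x) = ax^2 + bx + c with a > 0, the minimum is at the vertex.
Vertex x-coordinate: x = -b/(2a)
x = -(-4) / (2 * 5)
x = 4/10 = 2/5
Substitute back to find the minimum value:
f(2/5) = 5 * (2/5)^2 - 4 * (2/5) + 8
= 4/5 - 8/5 + 8
= 36/5 = 7.20

7.20


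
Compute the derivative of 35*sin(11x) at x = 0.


Apply the chain rule to differentiate 35*sin(11x):
d/dx [35*sin(11x)]
= 35 * cos(11x) * d/dx(11x)
= 35 * 11 * cos(11x)
= 385 * cos(11x)
Evaluate at x = 0:
= 385 * cos(0)
= 385 * 1
= 385

385


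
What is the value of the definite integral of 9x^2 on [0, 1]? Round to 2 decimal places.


Find the antiderivative of 9x^2:
F(x) = 9/3 * x^3
Apply the Fundamental Theorem of Calculus:
F(1) - F(0)
= 9/3 * 1^3 - 9/3 * 0^3
= 9/3 * (1 - 0)
= 9/3 * 1
= 3 = 3.00

3.00


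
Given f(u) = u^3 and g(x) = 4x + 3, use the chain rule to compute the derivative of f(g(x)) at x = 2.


Using the chain rule: (f(g(x)))' = f'(g(x)) * g'(x)
First, find g(2):
g(2) = 4 * 2 + 3 = 11
Next, f'(u) = 3u^2
And g'(x) = 4
So f'(g(2)) * g'(2)
= 3 * 11^2 * 4
= 3 * 121 * 4
= 1452

1452


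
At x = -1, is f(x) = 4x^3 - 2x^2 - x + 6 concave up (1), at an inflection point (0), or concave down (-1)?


Concavity is determined by the sign of f''(x).
f(x) = 4x^3 - 2x^2 - x + 6
f'(x) = 12x^2 - 4x - 1
f''(x) = 24x - 4
f''(-1) = 24 * (-1) - 4
= -24 - 4
= -28
Since f''(-1) < 0, the function is concave down (-1)

-1


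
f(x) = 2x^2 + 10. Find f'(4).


Differentiate term by term using power and sum rules:
f(x) = 2x^2 + 10
f'(x) = 4x
Substitute x = 4:
f'(4) = 4 * 4 + 0
= 16 + 0
= 16

16


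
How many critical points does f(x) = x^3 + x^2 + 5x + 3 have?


Find where f'(x) = 0:
f(x) = x^3 + x^2 + 5x + 3
f'(x) = 3x^2 + 2x + 5
This is a quadratic in x. Use the discriminant to count real roots.
Discriminant = (2)^2 - 4 * 3 * 5
= 4 - 60
= -56
Since discriminant < 0, f'(x) = 0 has no real solutions.
Number of critical points: 0

0


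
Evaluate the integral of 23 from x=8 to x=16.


The integral of a constant k over [a, b] equals k * (b - a).
integral from 8 to 16 of 23 dx
= 23 * (16 - 8)
= 23 * 8
= 184

184


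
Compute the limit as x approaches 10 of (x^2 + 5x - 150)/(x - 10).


Direct substitution gives 0/0, so we factor the numerator.
Factor: (x^2 + 5x - 150) = (x - 10)(x + 15)
Cancel the common factor (x - 10):
(x^2 + 5x - 150)/(x - 10) = (x + 15)
Now substitute x = 10:
= (10) - (-15) = 25

25


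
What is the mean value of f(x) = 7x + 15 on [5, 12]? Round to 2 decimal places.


Average value = 1/(b-a) * integral from a to b of f(x) dx
First compute the integral of 7x + 15:
F(x) = (7/2)x^2 + 15x
F(12) = 7/2 * 144 + 15 * 12 = 684
F(5) = 7/2 * 25 + 15 * 5 = 325/2
Integral = 684 - 325/2 = 1043/2
Average = (1043/2) / (12 - 5) = (1043/2) / 7
= 149/2 = 74.50

74.50


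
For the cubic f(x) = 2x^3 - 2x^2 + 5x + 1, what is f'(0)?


Differentiate f(x) = 2x^3 - 2x^2 + 5x + 1 term by term:
f'(x) = 6x^2 - 4x + 5
Substitute x = 0:
f'(0) = 6 * 0^2 - 4 * 0 + 5
= 0 + 0 + 5
= 5

5


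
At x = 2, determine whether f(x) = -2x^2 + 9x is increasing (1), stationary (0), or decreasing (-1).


Compute f'(x) to determine behavior:
f'(x) = -4x + 9
f'(2) = -4 * 2 + 9
= -8 + 9
= 1
Since f'(2) > 0, the function is increasing (1)

1


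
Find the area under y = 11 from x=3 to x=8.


The area under a constant function y = 11 is a rectangle.
Width = 8 - 3 = 5
Height = 11
Area = width * height
= 5 * 11
= 55

55


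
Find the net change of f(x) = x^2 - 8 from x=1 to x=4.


Net change = f(b) - f(a)
f(x) = x^2 - 8
Compute f(4):
f(4) = 1 * 4^2 + 0 * 4 - 8
= 16 + 0 - 8
= 8
Compute f(1):
f(1) = 1 * 1^2 + 0 * 1 - 8
= 1 + 0 - 8
= -7
Net change = 8 - (-7) = 15

15


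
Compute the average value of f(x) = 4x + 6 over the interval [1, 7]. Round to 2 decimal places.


Average value = 1/(b-a) * integral from a to b of f(x) dx
First compute the integral of 4x + 6:
F(x) = 2x^2 + 6x
F(7) = 2 * 49 + 6 * 7 = 140
F(1) = 2 * 1 + 6 * 1 = 8
Integral = 140 - 8 = 132
Average = 132 / (7 - 1) = 132 / 6
= 22 = 22.00

22.00


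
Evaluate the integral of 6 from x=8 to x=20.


The integral of a constant k over [a, b] equals k * (b - a).
integral from 8 to 20 of 6 dx
= 6 * (20 - 8)
= 6 * 12
= 72

72


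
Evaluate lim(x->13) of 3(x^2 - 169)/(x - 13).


Direct substitution gives 0/0, so we factor the numerator.
Factor: 3(x^2 - 169) = 3 * (x - 13)(x + 13)
Cancel the common factor (x - 13):
3(x^2 - 169)/(x - 13) = 3 * (x + 13)
Now substitute x = 13:
= 3 * (13 + 13) = 78

78


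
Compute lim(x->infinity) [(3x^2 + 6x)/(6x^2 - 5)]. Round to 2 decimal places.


For limits at infinity with equal-degree polynomials,
we compare leading coefficients.
Numerator leading term: 3x^2
Denominator leading term: 6x^2
Divide both by x^2:
lim = (3 + 6/x) / (6 - 5/x^2)
As x -> infinity, the 1/x and 1/x^2 terms vanish:
= 3/6 = 1/2 = 0.50

0.50


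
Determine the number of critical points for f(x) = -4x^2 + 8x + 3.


Find where f'(x) = 0:
f'(x) = -8x + 8
Set f'(x) = 0:
-8x + 8 = 0
x = -8 / (-8) = 1
This is a linear equation in x, so there is exactly one solution.
Number of critical points: 1

1


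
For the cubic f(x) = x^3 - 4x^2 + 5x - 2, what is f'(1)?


Differentiate f(x) = x^3 - 4x^2 + 5x - 2 term by term:
f'(x) = 3x^2 - 8x + 5
Substitute x = 1:
f'(1) = 3 * 1^2 - 8 * 1 + 5
= 3 - 8 + 5
= 0

0


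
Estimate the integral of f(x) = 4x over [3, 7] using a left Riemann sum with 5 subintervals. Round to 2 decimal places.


Left Riemann sum uses left endpoints of each subinterval.
Interval: [3, 7], n = 5
dx = (7 - 3) / 5 = 4/5
Left endpoints: [3, 19/5, 23/5, 27/5, 31/5]
f values: [12, 76/5, 92/5, 108/5, 124/5]
Sum = dx * (sum of f values)
= 4/5 * 92
= 368/5 = 73.60

73.60


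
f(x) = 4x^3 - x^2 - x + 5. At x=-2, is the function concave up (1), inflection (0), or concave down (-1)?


Concavity is determined by the sign of f''(x).
f(x) = 4x^3 - x^2 - x + 5
f'(x) = 12x^2 - 2x - 1
f''(x) = 24x - 2
f''(-2) = 24 * (-2) - 2
= -48 - 2
= -50
Since f''(-2) < 0, the function is concave down (-1)

-1


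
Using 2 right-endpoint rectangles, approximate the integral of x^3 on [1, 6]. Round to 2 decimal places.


Right Riemann sum uses right endpoints of each subinterval.
Interval: [1, 6], n = 2
dx = (6 - 1) / 2 = 5/2
Right endpoints: [7/2, 6]
f values: [343/8, 216]
Sum = dx * (sum of f values)
= 5/2 * 2071/8
= 10355/16 ≈ 647.19

647.19


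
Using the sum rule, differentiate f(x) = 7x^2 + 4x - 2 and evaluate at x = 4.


Differentiate term by term using power and sum rules:
f(x) = 7x^2 + 4x - 2
f'(x) = 14x + 4
Substitute x = 4:
f'(4) = 14 * 4 + 4
= 56 + 4
= 60

60


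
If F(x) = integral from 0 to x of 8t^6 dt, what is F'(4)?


By the Fundamental Theorem of Calculus (Part 1):
If F(x) = integral from 0 to x of f(t) dt, then F'(x) = f(x)
Here f(t) = 8t^6
So F'(x) = 8x^6
Evaluate at x = 4:
F'(4) = 8 * 4^6
= 8 * 4096
= 32768

32768


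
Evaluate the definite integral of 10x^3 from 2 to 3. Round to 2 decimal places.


Find the antiderivative of 10x^3:
F(x) = 10/4 * x^4
Apply the Fundamental Theorem of Calculus:
F(3) - F(2)
= 10/4 * 3^4 - 10/4 * 2^4
= 10/4 * (81 - 16)
= 10/4 * 65
= 325/2 = 162.50

162.50


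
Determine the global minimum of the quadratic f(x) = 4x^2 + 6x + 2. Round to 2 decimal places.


For a quadratic f(x) = ax^2 + bx + c with a > 0, the minimum is at the vertex.
Vertex x-coordinate: x = -b/(2a)
x = -(6) / (2 * 4)
x = -6/8 = -3/4
Substitute back to find the minimum value:
f(-3/4) = 4 * (-3/4)^2 + 6 * (-3/4) + 2
= 9/4 - 9/2 + 2
= -1/4 = -0.25

-0.25


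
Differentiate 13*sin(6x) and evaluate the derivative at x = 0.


Apply the chain rule to differentiate 13*sin(6x):
d/dx [13*sin(6x)]
= 13 * cos(6x) * d/dx(6x)
= 13 * 6 * cos(6x)
= 78 * cos(6x)
Evaluate at x = 0:
= 78 * cos(0)
= 78 * 1
= 78

78


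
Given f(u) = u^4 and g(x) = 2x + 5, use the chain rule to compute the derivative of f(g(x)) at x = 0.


Using the chain rule: (f(g(x)))' = f'(g(x)) * g'(x)
First, find g(0):
g(0) = 2 * 0 + 5 = 5
Next, f'(u) = 4u^3
And g'(x) = 2
So f'(g(0)) * g'(0)
= 4 * 5^3 * 2
= 4 * 125 * 2
= 1000

1000


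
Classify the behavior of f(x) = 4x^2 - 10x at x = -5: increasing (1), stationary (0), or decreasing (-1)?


Compute f'(x) to determine behavior:
f'(x) = 8x - 10
f'(-5) = 8 * (-5) - 10
= -40 - 10
= -50
Since f'(-5) < 0, the function is decreasing (-1)

-1


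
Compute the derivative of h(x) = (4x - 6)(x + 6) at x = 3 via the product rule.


Let u(x) = 4x - 6 and v(x) = x + 6
u'(x) = 4
v'(x) = 1
Product rule: h'(x) = u'(x)*v(x) + u(x)*v'(x)
= 4 * (x + 6) + (4x - 6) * 1
At x = 3:
u(3) = 4 * 3 - 6 = 6
v(3) = 1 * 3 + 6 = 9
h'(3) = 4 * 9 + 6 * 1
= 36 + 6
= 42

42


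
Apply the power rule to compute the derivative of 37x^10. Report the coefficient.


We apply the power rule: d/dx [ax^n] = a*n * x^(n-1)
d/dx [37x^10]
= 37 * 10 * x^(10-1)
= 370x^9
The coefficient is 370

370


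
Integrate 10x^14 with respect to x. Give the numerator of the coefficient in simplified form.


Apply the power rule for integration:
integral of ax^n dx = a/(n+1) * x^(n+1) + C
integral of 10x^14 dx
= 10/15 * x^15 + C
= 2/3 * x^15 + C
The coefficient in lowest terms is 2/3, and its numerator is 2

2


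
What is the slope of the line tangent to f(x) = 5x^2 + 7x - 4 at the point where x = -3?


The slope of the tangent line equals f'(x) at the point.
f(x) = 5x^2 + 7x - 4
f'(x) = 10x + 7
At x = -3:
f'(-3) = 10 * (-3) + 7
= -30 + 7
= -23

-23


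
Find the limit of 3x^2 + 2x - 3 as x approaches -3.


Since polynomials are continuous, we use direct substitution.
lim(x->-3) of 3x^2 + 2x - 3
= 3 * (-3)^2 + 2 * (-3) - 3
= 27 - 6 - 3
= 18

18


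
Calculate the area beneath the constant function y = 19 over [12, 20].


The area under a constant function y = 19 is a rectangle.
Width = 20 - 12 = 8
Height = 19
Area = width * height
= 8 * 19
= 152

152


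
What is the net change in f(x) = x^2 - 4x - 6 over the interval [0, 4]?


Net change = f(b) - f(a)
f(x) = x^2 - 4x - 6
Compute f(4):
f(4) = 1 * 4^2 - 4 * 4 - 6
= 16 - 16 - 6
= -6
Compute f(0):
f(0) = 1 * 0^2 - 4 * 0 - 6
= 0 + 0 - 6
= -6
Net change = -6 - (-6) = 0

0


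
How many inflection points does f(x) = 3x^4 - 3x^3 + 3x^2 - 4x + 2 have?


Inflection points occur where f''(x) = 0 and concavity changes.
f(x) = 3x^4 - 3x^3 + 3x^2 - 4x + 2
f'(x) = 12x^3 - 9x^2 + 6x - 4
f''(x) = 36x^2 - 18x + 6
This is a quadratic in x. Use the discriminant to count real roots.
Discriminant = (-18)^2 - 4 * 36 * 6
= 324 - 864
= -540
Since discriminant < 0, f''(x) = 0 has no real solutions.
Number of inflection points: 0

0


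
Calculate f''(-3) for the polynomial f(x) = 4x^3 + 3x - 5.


First derivative:
f'(x) = 12x^2 + 3
Second derivative:
f''(x) = 24x
Substitute x = -3:
f''(-3) = 24 * (-3) + 0
= -72 + 0
= -72

-72


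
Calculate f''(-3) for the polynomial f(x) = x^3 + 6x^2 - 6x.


First derivative:
f'(x) = 3x^2 + 12x - 6
Second derivative:
f''(x) = 6x + 12
Substitute x = -3:
f''(-3) = 6 * (-3) + 12
= -18 + 12
= -6

-6


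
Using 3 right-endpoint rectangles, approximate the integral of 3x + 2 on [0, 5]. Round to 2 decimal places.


Right Riemann sum uses right endpoints of each subinterval.
Interval: [0, 5], n = 3
dx = (5 - 0) / 3 = 5/3
Right endpoints: [5/3, 10/3, 5]
f values: [7, 12, 17]
Sum = dx * (sum of f values)
= 5/3 * 36
= 60 = 60.00

60.00


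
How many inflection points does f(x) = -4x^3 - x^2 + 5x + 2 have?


Inflection points occur where f''(x) = 0 and concavity changes.
f(x) = -4x^3 - x^2 + 5x + 2
f'(x) = -12x^2 - 2x + 5
f''(x) = -24x - 2
Set f''(x) = 0:
-24x - 2 = 0
x = 2 / (-24) = -1/12
Since f''(x) is linear (degree 1), it changes sign at this point.
Therefore there is exactly 1 inflection point.

1


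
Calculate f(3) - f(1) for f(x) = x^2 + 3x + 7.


Net change = f(b) - f(a)
f(x) = x^2 + 3x + 7
Compute f(3):
f(3) = 1 * 3^2 + 3 * 3 + 7
= 9 + 9 + 7
= 25
Compute f(1):
f(1) = 1 * 1^2 + 3 * 1 + 7
= 1 + 3 + 7
= 11
Net change = 25 - 11 = 14

14


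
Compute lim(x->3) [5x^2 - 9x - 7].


Since polynomials are continuous, we use direct substitution.
lim(x->3) of 5x^2 - 9x - 7
= 5 * 3^2 - 9 * 3 - 7
= 45 - 27 - 7
= 11

11


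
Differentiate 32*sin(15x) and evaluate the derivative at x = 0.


Apply the chain rule to differentiate 32*sin(15x):
d/dx [32*sin(15x)]
= 32 * cos(15x) * d/dx(15x)
= 32 * 15 * cos(15x)
= 480 * cos(15x)
Evaluate at x = 0:
= 480 * cos(0)
= 480 * 1
= 480

480


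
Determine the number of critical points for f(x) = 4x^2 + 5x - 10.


Find where f'(x) = 0:
f'(x) = 8x + 5
Set f'(x) = 0:
8x + 5 = 0
x = -5 / 8 = -5/8
This is a linear equation in x, so there is exactly one solution.
Number of critical points: 1

1


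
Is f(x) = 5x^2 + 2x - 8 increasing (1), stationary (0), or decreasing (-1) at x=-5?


Compute f'(x) to determine behavior:
f'(x) = 10x + 2
f'(-5) = 10 * (-5) + 2
= -50 + 2
= -48
Since f'(-5) < 0, the function is decreasing (-1)

-1


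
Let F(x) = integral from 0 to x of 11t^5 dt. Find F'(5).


By the Fundamental Theorem of Calculus (Part 1):
If F(x) = integral from 0 to x of f(t) dt, then F'(x) = f(x)
Here f(t) = 11t^5
So F'(x) = 11x^5
Evaluate at x = 5:
F'(5) = 11 * 5^5
= 11 * 3125
= 34375

34375


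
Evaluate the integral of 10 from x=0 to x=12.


The integral of a constant k over [a, b] equals k * (b - a).
integral from 0 to 12 of 10 dx
= 10 * (12 - 0)
= 10 * 12
= 120

120


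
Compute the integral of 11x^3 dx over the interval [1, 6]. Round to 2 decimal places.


Find the antiderivative of 11x^3:
F(x) = 11/4 * x^4
Apply the Fundamental Theorem of Calculus:
F(6) - F(1)
= 11/4 * 6^4 - 11/4 * 1^4
= 11/4 * (1296 - 1)
= 11/4 * 1295
= 14245/4 = 3561.25

3561.25


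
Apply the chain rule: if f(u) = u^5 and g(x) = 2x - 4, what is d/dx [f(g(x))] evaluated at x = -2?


Using the chain rule: (f(g(x)))' = f'(g(x)) * g'(x)
First, find g(-2):
g(-2) = 2 * (-2) - 4 = -8
Next, f'(u) = 5u^4
And g'(x) = 2
So f'(g(-2)) * g'(-2)
= 5 * (-8)^4 * 2
= 5 * 4096 * 2
= 40960

40960


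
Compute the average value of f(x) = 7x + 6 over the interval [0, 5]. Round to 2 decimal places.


Average value = 1/(b-a) * integral from a to b of f(x) dx
First compute the integral of 7x + 6:
F(x) = (7/2)x^2 + 6x
F(5) = 7/2 * 25 + 6 * 5 = 235/2
F(0) = 7/2 * 0 + 6 * 0 = 0
Integral = 235/2 - 0 = 235/2
Average = (235/2) / (5 - 0) = (235/2) / 5
= 47/2 = 23.50

23.50


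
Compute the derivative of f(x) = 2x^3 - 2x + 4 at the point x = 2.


Differentiate f(x) = 2x^3 - 2x + 4 term by term:
f'(x) = 6x^2 - 2
Substitute x = 2:
f'(2) = 6 * 2^2 + 0 * 2 - 2
= 24 + 0 - 2
= 22

22


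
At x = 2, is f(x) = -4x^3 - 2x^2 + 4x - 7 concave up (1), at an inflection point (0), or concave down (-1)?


Concavity is determined by the sign of f''(x).
f(x) = -4x^3 - 2x^2 + 4x - 7
f'(x) = -12x^2 - 4x + 4
f''(x) = -24x - 4
f''(2) = -24 * 2 - 4
= -48 - 4
= -52
Since f''(2) < 0, the function is concave down (-1)

-1


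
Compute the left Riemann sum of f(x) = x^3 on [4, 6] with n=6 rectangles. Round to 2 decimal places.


Left Riemann sum uses left endpoints of each subinterval.
Interval: [4, 6], n = 6
dx = (6 - 4) / 6 = 1/3
Left endpoints: [4, 13/3, 14/3, 5, 16/3, 17/3]
f values: [64, 2197/27, 2744/27, 125, 4096/27, 4913/27]
Sum = dx * (sum of f values)
= 1/3 * 2117/3
= 2117/9 ≈ 235.22

235.22


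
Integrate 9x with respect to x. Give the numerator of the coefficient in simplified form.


Apply the power rule for integration:
integral of ax^n dx = a/(n+1) * x^(n+1) + C
integral of 9x dx
= 9/2 * x^2 + C
The coefficient in lowest terms is 9/2, and its numerator is 9

9


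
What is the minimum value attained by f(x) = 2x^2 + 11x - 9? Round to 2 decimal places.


For a quadratic f(x) = ax^2 + bx + c with a > 0, the minimum is at the vertex.
Vertex x-coordinate: x = -b/(2a)
x = -(11) / (2 * 2)
x = -11/4
Substitute back to find the minimum value:
f(-11/4) = 2 * (-11/4)^2 + 11 * (-11/4) - 9
= 121/8 - 121/4 - 9
= -193/8 ≈ -24.13

-24.13


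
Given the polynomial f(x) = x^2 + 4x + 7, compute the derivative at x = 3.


Differentiate term by term using power and sum rules:
f(x) = x^2 + 4x + 7
f'(x) = 2x + 4
Substitute x = 3:
f'(3) = 2 * 3 + 4
= 6 + 4
= 10

10


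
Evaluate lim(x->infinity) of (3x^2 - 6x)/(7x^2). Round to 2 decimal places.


For limits at infinity with equal-degree polynomials,
we compare leading coefficients.
Numerator leading term: 3x^2
Denominator leading term: 7x^2
Divide both by x^2:
lim = (3 - 6/x) / (7)
As x -> infinity, the 1/x and 1/x^2 terms vanish:
= 3/7 ≈ 0.43

0.43


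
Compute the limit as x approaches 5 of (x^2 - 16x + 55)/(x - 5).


Direct substitution gives 0/0, so we factor the numerator.
Factor: (x^2 - 16x + 55) = (x - 5)(x - 11)
Cancel the common factor (x - 5):
(x^2 - 16x + 55)/(x - 5) = (x - 11)
Now substitute x = 5:
= (5) - (11) = -6

-6


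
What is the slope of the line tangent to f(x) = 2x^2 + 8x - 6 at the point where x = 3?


The slope of the tangent line equals f'(x) at the point.
f(x) = 2x^2 + 8x - 6
f'(x) = 4x + 8
At x = 3:
f'(3) = 4 * 3 + 8
= 12 + 8
= 20

20


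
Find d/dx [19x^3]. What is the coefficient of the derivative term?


We apply the power rule: d/dx [ax^n] = a*n * x^(n-1)
d/dx [19x^3]
= 19 * 3 * x^(3-1)
= 57x^2
The coefficient is 57

57


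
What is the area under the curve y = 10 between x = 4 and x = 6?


The area under a constant function y = 10 is a rectangle.
Width = 6 - 4 = 2
Height = 10
Area = width * height
= 2 * 10
= 20

20


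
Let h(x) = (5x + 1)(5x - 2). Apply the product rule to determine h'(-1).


Let u(x) = 5x + 1 and v(x) = 5x - 2
u'(x) = 5
v'(x) = 5
Product rule: h'(x) = u'(x)*v(x) + u(x)*v'(x)
= 5 * (5x - 2) + (5x + 1) * 5
At x = -1:
u(-1) = 5 * (-1) + 1 = -4
v(-1) = 5 * (-1) - 2 = -7
h'(-1) = 5 * (-7) + (-4) * 5
= -35 - 20
= -55

-55


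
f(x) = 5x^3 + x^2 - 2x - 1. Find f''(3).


First derivative:
f'(x) = 15x^2 + 2x - 2
Second derivative:
f''(x) = 30x + 2
Substitute x = 3:
f''(3) = 30 * 3 + 2
= 90 + 2
= 92

92


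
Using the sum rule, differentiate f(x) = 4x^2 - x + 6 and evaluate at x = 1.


Differentiate term by term using power and sum rules:
f(x) = 4x^2 - x + 6
f'(x) = 8x - 1
Substitute x = 1:
f'(1) = 8 * 1 - 1
= 8 - 1
= 7

7


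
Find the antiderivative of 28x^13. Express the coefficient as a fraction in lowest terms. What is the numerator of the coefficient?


Apply the power rule for integration:
integral of ax^n dx = a/(n+1) * x^(n+1) + C
integral of 28x^13 dx
= 28/14 * x^14 + C
= 2 * x^14 + C
The coefficient in lowest terms is 2 = 2/1, so its numerator is 2

2


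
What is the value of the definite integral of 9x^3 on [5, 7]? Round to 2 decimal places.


Find the antiderivative of 9x^3:
F(x) = 9/4 * x^4
Apply the Fundamental Theorem of Calculus:
F(7) - F(5)
= 9/4 * 7^4 - 9/4 * 5^4
= 9/4 * (2401 - 625)
= 9/4 * 1776
= 3996 = 3996.00

3996.00


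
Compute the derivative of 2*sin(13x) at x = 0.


Apply the chain rule to differentiate 2*sin(13x):
d/dx [2*sin(13x)]
= 2 * cos(13x) * d/dx(13x)
= 2 * 13 * cos(13x)
= 26 * cos(13x)
Evaluate at x = 0:
= 26 * cos(0)
= 26 * 1
= 26

26


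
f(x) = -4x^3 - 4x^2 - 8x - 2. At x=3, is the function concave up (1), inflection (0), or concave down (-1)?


Concavity is determined by the sign of f''(x).
f(x) = -4x^3 - 4x^2 - 8x - 2
f'(x) = -12x^2 - 8x - 8
f''(x) = -24x - 8
f''(3) = -24 * 3 - 8
= -72 - 8
= -80
Since f''(3) < 0, the function is concave down (-1)

-1


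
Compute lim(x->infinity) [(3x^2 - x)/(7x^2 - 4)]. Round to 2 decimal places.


For limits at infinity with equal-degree polynomials,
we compare leading coefficients.
Numerator leading term: 3x^2
Denominator leading term: 7x^2
Divide both by x^2:
lim = (3 - 1/x) / (7 - 4/x^2)
As x -> infinity, the 1/x and 1/x^2 terms vanish:
= 3/7 ≈ 0.43

0.43


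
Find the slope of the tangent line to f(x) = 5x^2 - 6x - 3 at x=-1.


The slope of the tangent line equals f'(x) at the point.
f(x) = 5x^2 - 6x - 3
f'(x) = 10x - 6
At x = -1:
f'(-1) = 10 * (-1) - 6
= -10 - 6
= -16

-16


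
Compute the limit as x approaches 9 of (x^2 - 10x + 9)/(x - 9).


Direct substitution gives 0/0, so we factor the numerator.
Factor: (x^2 - 10x + 9) = (x - 9)(x - 1)
Cancel the common factor (x - 9):
(x^2 - 10x + 9)/(x - 9) = (x - 1)
Now substitute x = 9:
= (9) - (1) = 8

8


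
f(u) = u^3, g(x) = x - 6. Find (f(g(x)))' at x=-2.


Using the chain rule: (f(g(x)))' = f'(g(x)) * g'(x)
First, find g(-2):
g(-2) = 1 * (-2) - 6 = -8
Next, f'(u) = 3u^2
And g'(x) = 1
So f'(g(-2)) * g'(-2)
= 3 * (-8)^2 * 1
= 3 * 64 * 1
= 192

192


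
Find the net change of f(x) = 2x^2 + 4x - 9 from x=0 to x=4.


Net change = f(b) - f(a)
f(x) = 2x^2 + 4x - 9
Compute f(4):
f(4) = 2 * 4^2 + 4 * 4 - 9
= 32 + 16 - 9
= 39
Compute f(0):
f(0) = 2 * 0^2 + 4 * 0 - 9
= 0 + 0 - 9
= -9
Net change = 39 - (-9) = 48

48


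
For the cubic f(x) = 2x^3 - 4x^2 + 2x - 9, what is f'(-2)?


Differentiate f(x) = 2x^3 - 4x^2 + 2x - 9 term by term:
f'(x) = 6x^2 - 8x + 2
Substitute x = -2:
f'(-2) = 6 * (-2)^2 - 8 * (-2) + 2
= 24 + 16 + 2
= 42

42


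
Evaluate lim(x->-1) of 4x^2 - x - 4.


Since polynomials are continuous, we use direct substitution.
lim(x->-1) of 4x^2 - x - 4
= 4 * (-1)^2 - 1 * (-1) - 4
= 4 + 1 - 4
= 1

1


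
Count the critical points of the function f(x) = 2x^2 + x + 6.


Find where f'(x) = 0:
f'(x) = 4x + 1
Set f'(x) = 0:
4x + 1 = 0
x = -1 / 4 = -1/4
This is a linear equation in x, so there is exactly one solution.
Number of critical points: 1

1


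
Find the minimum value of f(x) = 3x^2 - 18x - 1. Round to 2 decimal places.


For a quadratic f(x) = ax^2 + bx + c with a > 0, the minimum is at the vertex.
Vertex x-coordinate: x = -b/(2a)
x = -(-18) / (2 * 3)
x = 18/6 = 3
Substitute back to find the minimum value:
f(3) = 3 * 3^2 - 18 * 3 - 1
= 27 - 54 - 1
= -28 = -28.00

-28.00


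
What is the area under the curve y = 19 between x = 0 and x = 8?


The area under a constant function y = 19 is a rectangle.
Width = 8 - 0 = 8
Height = 19
Area = width * height
= 8 * 19
= 152

152


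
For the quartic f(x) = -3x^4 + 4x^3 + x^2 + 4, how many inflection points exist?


Inflection points occur where f''(x) = 0 and concavity changes.
f(x) = -3x^4 + 4x^3 + x^2 + 4
f'(x) = -12x^3 + 12x^2 + 2x
f''(x) = -36x^2 + 24x + 2
This is a quadratic in x. Use the discriminant to count real roots.
Discriminant = (24)^2 - 4 * (-36) * 2
= 576 - (-288)
= 864
Since discriminant > 0, f''(x) = 0 has 2 distinct real solutions.
A quadratic with two distinct real roots changes sign at each root, so concavity changes at both.
Number of inflection points: 2

2


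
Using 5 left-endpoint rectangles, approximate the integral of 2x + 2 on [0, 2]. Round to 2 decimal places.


Left Riemann sum uses left endpoints of each subinterval.
Interval: [0, 2], n = 5
dx = (2 - 0) / 5 = 2/5
Left endpoints: [0, 2/5, 4/5, 6/5, 8/5]
f values: [2, 14/5, 18/5, 22/5, 26/5]
Sum = dx * (sum of f values)
= 2/5 * 18
= 36/5 = 7.20

7.20


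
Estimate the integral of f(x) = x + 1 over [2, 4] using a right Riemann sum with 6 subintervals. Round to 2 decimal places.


Right Riemann sum uses right endpoints of each subinterval.
Interval: [2, 4], n = 6
dx = (4 - 2) / 6 = 1/3
Right endpoints: [7/3, 8/3, 3, 10/3, 11/3, 4]
f values: [10/3, 11/3, 4, 13/3, 14/3, 5]
Sum = dx * (sum of f values)
= 1/3 * 25
= 25/3 ≈ 8.33

8.33


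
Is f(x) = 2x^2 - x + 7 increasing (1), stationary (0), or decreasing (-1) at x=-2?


Compute f'(x) to determine behavior:
f'(x) = 4x - 1
f'(-2) = 4 * (-2) - 1
= -8 - 1
= -9
Since f'(-2) < 0, the function is decreasing (-1)

-1


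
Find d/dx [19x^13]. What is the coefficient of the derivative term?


We apply the power rule: d/dx [ax^n] = a*n * x^(n-1)
d/dx [19x^13]
= 19 * 13 * x^(13-1)
= 247x^12
The coefficient is 247

247


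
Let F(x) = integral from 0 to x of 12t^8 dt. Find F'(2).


By the Fundamental Theorem of Calculus (Part 1):
If F(x) = integral from 0 to x of f(t) dt, then F'(x) = f(x)
Here f(t) = 12t^8
So F'(x) = 12x^8
Evaluate at x = 2:
F'(2) = 12 * 2^8
= 12 * 256
= 3072

3072


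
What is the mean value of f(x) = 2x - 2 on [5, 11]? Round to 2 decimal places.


Average value = 1/(b-a) * integral from a to b of f(x) dx
First compute the integral of 2x - 2:
F(x) = x^2 - 2x
F(11) = 1 * 121 - 2 * 11 = 99
F(5) = 1 * 25 - 2 * 5 = 15
Integral = 99 - 15 = 84
Average = 84 / (11 - 5) = 84 / 6
= 14 = 14.00

14.00


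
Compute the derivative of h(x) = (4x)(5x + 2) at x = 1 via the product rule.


Let u(x) = 4x and v(x) = 5x + 2
u'(x) = 4
v'(x) = 5
Product rule: h'(x) = u'(x)*v(x) + u(x)*v'(x)
= 4 * (5x + 2) + (4x) * 5
At x = 1:
u(1) = 4 * 1 + 0 = 4
v(1) = 5 * 1 + 2 = 7
h'(1) = 4 * 7 + 4 * 5
= 28 + 20
= 48

48


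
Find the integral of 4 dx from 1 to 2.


The integral of a constant k over [a, b] equals k * (b - a).
integral from 1 to 2 of 4 dx
= 4 * (2 - 1)
= 4 * 1
= 4

4


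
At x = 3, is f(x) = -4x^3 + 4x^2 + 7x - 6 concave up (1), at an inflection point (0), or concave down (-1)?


Concavity is determined by the sign of f''(x).
f(x) = -4x^3 + 4x^2 + 7x - 6
f'(x) = -12x^2 + 8x + 7
f''(x) = -24x + 8
f''(3) = -24 * 3 + 8
= -72 + 8
= -64
Since f''(3) < 0, the function is concave down (-1)

-1


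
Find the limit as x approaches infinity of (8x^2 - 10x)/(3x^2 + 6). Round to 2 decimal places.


For limits at infinity with equal-degree polynomials,
we compare leading coefficients.
Numerator leading term: 8x^2
Denominator leading term: 3x^2
Divide both by x^2:
lim = (8 - 10/x) / (3 + 6/x^2)
As x -> infinity, the 1/x and 1/x^2 terms vanish:
= 8/3 ≈ 2.67

2.67


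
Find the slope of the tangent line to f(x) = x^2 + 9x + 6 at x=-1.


The slope of the tangent line equals f'(x) at the point.
f(x) = x^2 + 9x + 6
f'(x) = 2x + 9
At x = -1:
f'(-1) = 2 * (-1) + 9
= -2 + 9
= 7

7


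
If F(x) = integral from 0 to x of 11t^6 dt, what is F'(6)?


By the Fundamental Theorem of Calculus (Part 1):
If F(x) = integral from 0 to x of f(t) dt, then F'(x) = f(x)
Here f(t) = 11t^6
So F'(x) = 11x^6
Evaluate at x = 6:
F'(6) = 11 * 6^6
= 11 * 46656
= 513216

513216


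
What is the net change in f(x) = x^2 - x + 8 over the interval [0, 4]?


Net change = f(b) - f(a)
f(x) = x^2 - x + 8
Compute f(4):
f(4) = 1 * 4^2 - 1 * 4 + 8
= 16 - 4 + 8
= 20
Compute f(0):
f(0) = 1 * 0^2 - 1 * 0 + 8
= 0 + 0 + 8
= 8
Net change = 20 - 8 = 12

12


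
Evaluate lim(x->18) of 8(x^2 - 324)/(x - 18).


Direct substitution gives 0/0, so we factor the numerator.
Factor: 8(x^2 - 324) = 8 * (x - 18)(x + 18)
Cancel the common factor (x - 18):
8(x^2 - 324)/(x - 18) = 8 * (x + 18)
Now substitute x = 18:
= 8 * (18 + 18) = 288

288


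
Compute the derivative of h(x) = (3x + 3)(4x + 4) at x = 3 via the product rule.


Let u(x) = 3x + 3 and v(x) = 4x + 4
u'(x) = 3
v'(x) = 4
Product rule: h'(x) = u'(x)*v(x) + u(x)*v'(x)
= 3 * (4x + 4) + (3x + 3) * 4
At x = 3:
u(3) = 3 * 3 + 3 = 12
v(3) = 4 * 3 + 4 = 16
h'(3) = 3 * 16 + 12 * 4
= 48 + 48
= 96

96


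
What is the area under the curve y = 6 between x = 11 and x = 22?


The area under a constant function y = 6 is a rectangle.
Width = 22 - 11 = 11
Height = 6
Area = width * height
= 11 * 6
= 66

66


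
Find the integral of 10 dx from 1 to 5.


The integral of a constant k over [a, b] equals k * (b - a).
integral from 1 to 5 of 10 dx
= 10 * (5 - 1)
= 10 * 4
= 40

40


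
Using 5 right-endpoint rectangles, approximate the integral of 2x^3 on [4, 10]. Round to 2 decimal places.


Right Riemann sum uses right endpoints of each subinterval.
Interval: [4, 10], n = 5
dx = (10 - 4) / 5 = 6/5
Right endpoints: [26/5, 32/5, 38/5, 44/5, 10]
f values: [35152/125, 65536/125, 109744/125, 170368/125, 2000]
Sum = dx * (sum of f values)
= 6/5 * 25232/5
= 151392/25 = 6055.68

6055.68


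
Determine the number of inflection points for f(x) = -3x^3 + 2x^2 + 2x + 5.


Inflection points occur where f''(x) = 0 and concavity changes.
f(x) = -3x^3 + 2x^2 + 2x + 5
f'(x) = -9x^2 + 4x + 2
f''(x) = -18x + 4
Set f''(x) = 0:
-18x + 4 = 0
x = -4 / (-18) = 2/9
Since f''(x) is linear (degree 1), it changes sign at this point.
Therefore there is exactly 1 inflection point.

1


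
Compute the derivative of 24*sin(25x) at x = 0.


Apply the chain rule to differentiate 24*sin(25x):
d/dx [24*sin(25x)]
= 24 * cos(25x) * d/dx(25x)
= 24 * 25 * cos(25x)
= 600 * cos(25x)
Evaluate at x = 0:
= 600 * cos(0)
= 600 * 1
= 600

600


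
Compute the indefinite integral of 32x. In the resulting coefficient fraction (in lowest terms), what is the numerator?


Apply the power rule for integration:
integral of ax^n dx = a/(n+1) * x^(n+1) + C
integral of 32x dx
= 32/2 * x^2 + C
= 16 * x^2 + C
The coefficient in lowest terms is 16 = 16/1, so its numerator is 16

16


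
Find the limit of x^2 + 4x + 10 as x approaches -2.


Since polynomials are continuous, we use direct substitution.
lim(x->-2) of x^2 + 4x + 10
= 1 * (-2)^2 + 4 * (-2) + 10
= 4 - 8 + 10
= 6

6


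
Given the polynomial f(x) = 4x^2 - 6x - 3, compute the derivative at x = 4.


Differentiate term by term using power and sum rules:
f(x) = 4x^2 - 6x - 3
f'(x) = 8x - 6
Substitute x = 4:
f'(4) = 8 * 4 - 6
= 32 - 6
= 26

26


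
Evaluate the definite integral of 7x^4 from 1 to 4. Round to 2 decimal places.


Find the antiderivative of 7x^4:
F(x) = 7/5 * x^5
Apply the Fundamental Theorem of Calculus:
F(4) - F(1)
= 7/5 * 4^5 - 7/5 * 1^5
= 7/5 * (1024 - 1)
= 7/5 * 1023
= 7161/5 = 1432.20

1432.20


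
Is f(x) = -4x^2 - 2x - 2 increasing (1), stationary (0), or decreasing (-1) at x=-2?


Compute f'(x) to determine behavior:
f'(x) = -8x - 2
f'(-2) = -8 * (-2) - 2
= 16 - 2
= 14
Since f'(-2) > 0, the function is increasing (1)

1


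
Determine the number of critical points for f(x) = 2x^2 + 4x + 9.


Find where f'(x) = 0:
f'(x) = 4x + 4
Set f'(x) = 0:
4x + 4 = 0
x = -4 / 4 = -1
This is a linear equation in x, so there is exactly one solution.
Number of critical points: 1

1


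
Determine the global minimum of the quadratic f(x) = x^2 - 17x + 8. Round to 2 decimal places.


For a quadratic f(x) = ax^2 + bx + c with a > 0, the minimum is at the vertex.
Vertex x-coordinate: x = -b/(2a)
x = -(-17) / (2 * 1)
x = 17/2
Substitute back to find the minimum value:
f(17/2) = 1 * (17/2)^2 - 17 * (17/2) + 8
= 289/4 - 289/2 + 8
= -257/4 = -64.25

-64.25
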